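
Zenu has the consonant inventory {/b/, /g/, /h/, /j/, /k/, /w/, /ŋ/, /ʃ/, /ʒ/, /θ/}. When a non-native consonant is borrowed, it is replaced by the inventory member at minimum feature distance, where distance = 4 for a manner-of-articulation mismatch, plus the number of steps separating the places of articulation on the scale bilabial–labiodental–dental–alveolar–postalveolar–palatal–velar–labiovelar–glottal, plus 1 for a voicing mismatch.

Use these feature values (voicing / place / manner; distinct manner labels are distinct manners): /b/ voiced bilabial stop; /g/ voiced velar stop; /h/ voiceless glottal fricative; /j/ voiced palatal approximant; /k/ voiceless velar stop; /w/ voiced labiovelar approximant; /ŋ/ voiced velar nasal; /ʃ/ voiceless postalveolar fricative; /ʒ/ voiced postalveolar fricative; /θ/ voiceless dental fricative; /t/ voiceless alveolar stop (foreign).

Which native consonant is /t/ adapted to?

k

/k/ is closest: same manner (stop), place distance 3 (alveolar→velar), same voicing; total 3. Next closest is /b/ at distance 4.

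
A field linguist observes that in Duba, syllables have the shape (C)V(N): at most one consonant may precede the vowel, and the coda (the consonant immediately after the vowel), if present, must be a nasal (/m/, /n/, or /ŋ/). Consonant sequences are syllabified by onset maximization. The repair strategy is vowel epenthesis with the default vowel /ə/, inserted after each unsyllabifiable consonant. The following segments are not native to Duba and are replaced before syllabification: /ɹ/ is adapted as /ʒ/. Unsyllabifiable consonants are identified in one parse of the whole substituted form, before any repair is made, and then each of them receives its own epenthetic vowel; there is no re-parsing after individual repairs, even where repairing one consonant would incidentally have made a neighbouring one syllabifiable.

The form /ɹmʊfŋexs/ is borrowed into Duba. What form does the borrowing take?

Substitution: /ɹ/ → /ʒ/, giving /ʒmʊfŋexs/.
Under (C)V(N), the unsyllabifiable consonants are /ʒ/, /f/, /x/, /s/ (only a nasal (/m/, /n/, or /ŋ/) is licensed in coda position; onsets are limited to one consonant).
Epenthesis after each stranded consonant: /ʒ/ → /ʒə/, /f/ → /fə/, /x/ → /xə/, /s/ → /sə/.

ʒəmʊfəŋexəsə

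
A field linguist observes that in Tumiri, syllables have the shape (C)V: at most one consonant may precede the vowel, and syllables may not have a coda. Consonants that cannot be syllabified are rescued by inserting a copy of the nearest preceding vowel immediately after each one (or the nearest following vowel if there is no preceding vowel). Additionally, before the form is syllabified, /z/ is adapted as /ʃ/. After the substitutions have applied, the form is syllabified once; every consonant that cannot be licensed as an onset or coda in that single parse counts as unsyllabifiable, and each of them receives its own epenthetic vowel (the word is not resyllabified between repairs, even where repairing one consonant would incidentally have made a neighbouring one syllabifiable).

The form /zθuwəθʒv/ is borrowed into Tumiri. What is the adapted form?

ʃuθuwəθəʒəvə

Substitution: /z/ → /ʃ/, giving /ʃθuwəθʒv/.
Syllabifying with onset maximization leaves /ʃ/, /θ/, /ʒ/, /v/ stranded (no codas are permitted; onsets are limited to one consonant).
Epenthesis after each stranded consonant: /ʃ/ → /ʃu/, /θ/ → /θə/, /ʒ/ → /ʒə/, /v/ → /və/.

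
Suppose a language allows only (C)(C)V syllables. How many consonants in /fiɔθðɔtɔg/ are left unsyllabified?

1

Syllabifying with onset maximization leaves /g/ stranded (no codas are permitted; onsets may contain at most 2 consonants).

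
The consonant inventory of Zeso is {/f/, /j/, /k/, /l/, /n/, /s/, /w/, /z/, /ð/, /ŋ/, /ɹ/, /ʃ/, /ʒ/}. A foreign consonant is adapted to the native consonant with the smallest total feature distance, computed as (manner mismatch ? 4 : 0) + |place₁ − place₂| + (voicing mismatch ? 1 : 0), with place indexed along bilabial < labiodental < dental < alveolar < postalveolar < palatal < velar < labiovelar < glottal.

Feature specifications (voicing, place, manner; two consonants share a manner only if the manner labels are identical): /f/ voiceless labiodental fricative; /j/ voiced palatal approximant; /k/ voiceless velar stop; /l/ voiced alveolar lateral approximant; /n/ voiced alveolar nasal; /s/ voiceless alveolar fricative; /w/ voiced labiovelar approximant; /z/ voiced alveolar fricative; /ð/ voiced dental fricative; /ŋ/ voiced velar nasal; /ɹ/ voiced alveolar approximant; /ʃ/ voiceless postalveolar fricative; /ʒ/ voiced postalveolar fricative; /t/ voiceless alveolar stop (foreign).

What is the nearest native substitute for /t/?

k

/k/ is closest: same manner (stop), place distance 3 (alveolar→velar), same voicing; total 3. Next closest is /s/ at distance 4.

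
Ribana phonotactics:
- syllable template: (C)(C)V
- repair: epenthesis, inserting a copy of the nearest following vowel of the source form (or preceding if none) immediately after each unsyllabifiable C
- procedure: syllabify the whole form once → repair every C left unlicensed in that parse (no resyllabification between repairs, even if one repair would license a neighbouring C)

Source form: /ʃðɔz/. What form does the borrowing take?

ʃðɔzɔ

Under (C)(C)V, the unsyllabifiable consonants are /z/ (no codas are permitted; onsets may contain at most 2 consonants).
Inserting the epenthetic vowel yields /z/ → /zɔ/.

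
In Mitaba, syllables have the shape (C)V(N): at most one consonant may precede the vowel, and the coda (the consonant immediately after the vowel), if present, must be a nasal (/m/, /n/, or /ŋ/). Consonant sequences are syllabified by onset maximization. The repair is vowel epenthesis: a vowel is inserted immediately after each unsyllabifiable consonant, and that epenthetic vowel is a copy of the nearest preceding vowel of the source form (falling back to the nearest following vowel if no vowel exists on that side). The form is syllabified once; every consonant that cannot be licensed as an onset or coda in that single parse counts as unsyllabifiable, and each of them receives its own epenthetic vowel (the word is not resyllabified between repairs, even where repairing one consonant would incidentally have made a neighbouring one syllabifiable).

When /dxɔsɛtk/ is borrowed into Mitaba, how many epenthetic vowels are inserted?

3

The unsyllabifiable consonants are /d/, /t/, /k/; each receives one epenthetic vowel.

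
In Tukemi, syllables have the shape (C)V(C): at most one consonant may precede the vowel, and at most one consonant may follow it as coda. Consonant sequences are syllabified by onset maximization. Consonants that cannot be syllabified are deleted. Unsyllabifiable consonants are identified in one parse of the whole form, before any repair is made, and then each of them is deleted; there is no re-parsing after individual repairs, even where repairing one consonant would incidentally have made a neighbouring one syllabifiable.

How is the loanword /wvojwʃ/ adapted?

voj

Under (C)V(C), the unsyllabifiable consonants are /w/, /w/, /ʃ/ (at most one coda consonant is licensed; onsets are limited to one consonant).
Deleting the stranded consonants removes /w/, /w/, /ʃ/.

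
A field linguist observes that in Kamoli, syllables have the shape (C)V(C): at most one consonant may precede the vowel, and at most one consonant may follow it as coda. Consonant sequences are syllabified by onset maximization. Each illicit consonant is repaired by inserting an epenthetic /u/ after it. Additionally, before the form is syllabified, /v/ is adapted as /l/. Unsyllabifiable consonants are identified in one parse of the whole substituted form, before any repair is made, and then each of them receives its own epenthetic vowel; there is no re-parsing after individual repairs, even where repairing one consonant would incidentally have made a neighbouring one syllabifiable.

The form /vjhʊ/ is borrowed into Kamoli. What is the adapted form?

lujuhʊ

Substitution: /v/ → /l/, giving /ljhʊ/.
The consonants /l/, /j/ cannot be parsed into a legal (C)V(C) syllable (at most one coda consonant is licensed; onsets are limited to one consonant).
Each unlicensed consonant becomes the onset of a new syllable: /l/ → /lu/, /j/ → /ju/.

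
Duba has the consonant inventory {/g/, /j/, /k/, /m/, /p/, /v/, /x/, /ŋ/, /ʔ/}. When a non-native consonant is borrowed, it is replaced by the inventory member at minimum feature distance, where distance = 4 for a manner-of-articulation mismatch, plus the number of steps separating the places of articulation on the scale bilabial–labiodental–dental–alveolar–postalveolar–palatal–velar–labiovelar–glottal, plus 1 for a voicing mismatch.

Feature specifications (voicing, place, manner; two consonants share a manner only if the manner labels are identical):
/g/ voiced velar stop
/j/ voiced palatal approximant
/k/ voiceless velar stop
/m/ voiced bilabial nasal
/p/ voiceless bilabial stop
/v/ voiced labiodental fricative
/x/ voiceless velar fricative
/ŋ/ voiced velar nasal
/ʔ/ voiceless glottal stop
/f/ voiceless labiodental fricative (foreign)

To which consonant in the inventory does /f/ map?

v

/v/ is closest: same manner (fricative), place distance 0 (labiodental→labiodental), voicing differs (+1); total 1. Next closest is /p/ at distance 5.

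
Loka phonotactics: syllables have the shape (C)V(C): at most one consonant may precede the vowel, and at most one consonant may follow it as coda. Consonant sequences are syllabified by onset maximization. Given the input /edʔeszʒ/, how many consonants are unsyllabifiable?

Under (C)V(C), the unsyllabifiable consonants are /z/, /ʒ/ (at most one coda consonant is licensed; onsets are limited to one consonant).

2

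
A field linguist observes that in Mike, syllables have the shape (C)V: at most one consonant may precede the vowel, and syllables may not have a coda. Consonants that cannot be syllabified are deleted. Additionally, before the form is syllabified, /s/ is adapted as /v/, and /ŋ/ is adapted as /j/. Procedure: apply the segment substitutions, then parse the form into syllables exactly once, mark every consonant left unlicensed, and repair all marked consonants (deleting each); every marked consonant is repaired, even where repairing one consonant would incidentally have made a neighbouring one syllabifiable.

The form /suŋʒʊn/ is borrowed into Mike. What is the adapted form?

vuʒʊ

Substitution: /s/ → /v/, /ŋ/ → /j/, giving /vujʒʊn/.
Syllabifying with onset maximization leaves /j/, /n/ stranded (no codas are permitted; onsets are limited to one consonant).
Deleting the stranded consonants removes /j/, /n/.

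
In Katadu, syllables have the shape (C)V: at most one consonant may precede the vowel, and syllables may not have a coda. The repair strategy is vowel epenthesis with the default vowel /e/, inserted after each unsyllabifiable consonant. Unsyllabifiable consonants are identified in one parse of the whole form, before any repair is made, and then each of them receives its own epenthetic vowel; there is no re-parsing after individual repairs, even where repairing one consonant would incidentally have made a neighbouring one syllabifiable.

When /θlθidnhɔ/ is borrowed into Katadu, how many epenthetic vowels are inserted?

4

The unsyllabifiable consonants are /θ/, /l/, /d/, /n/; each receives one epenthetic vowel.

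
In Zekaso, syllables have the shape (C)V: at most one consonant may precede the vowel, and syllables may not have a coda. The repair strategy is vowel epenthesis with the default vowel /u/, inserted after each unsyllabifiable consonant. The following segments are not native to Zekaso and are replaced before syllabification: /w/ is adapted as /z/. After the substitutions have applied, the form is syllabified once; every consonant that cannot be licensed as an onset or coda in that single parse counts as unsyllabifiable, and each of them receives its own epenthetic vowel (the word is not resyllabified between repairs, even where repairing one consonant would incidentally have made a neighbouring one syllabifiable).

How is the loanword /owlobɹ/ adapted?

Substitution: /w/ → /z/, giving /ozlobɹ/.
Syllabifying with onset maximization leaves /z/, /b/, /ɹ/ stranded (no codas are permitted; onsets are limited to one consonant).
Inserting the epenthetic vowel yields /z/ → /zu/, /b/ → /bu/, /ɹ/ → /ɹu/.

ozulobuɹu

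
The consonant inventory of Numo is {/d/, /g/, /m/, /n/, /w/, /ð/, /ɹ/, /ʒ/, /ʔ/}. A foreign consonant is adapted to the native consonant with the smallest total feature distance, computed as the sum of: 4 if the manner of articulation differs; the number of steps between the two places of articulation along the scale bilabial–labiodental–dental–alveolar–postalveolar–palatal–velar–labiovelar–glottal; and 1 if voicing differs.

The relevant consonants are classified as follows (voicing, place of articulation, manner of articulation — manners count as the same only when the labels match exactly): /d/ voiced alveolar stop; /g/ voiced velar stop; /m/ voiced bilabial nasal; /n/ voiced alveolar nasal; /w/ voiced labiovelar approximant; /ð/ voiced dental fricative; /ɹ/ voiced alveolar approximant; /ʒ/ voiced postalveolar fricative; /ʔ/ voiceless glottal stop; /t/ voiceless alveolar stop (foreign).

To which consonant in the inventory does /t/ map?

/d/ is closest: same manner (stop), place distance 0 (alveolar→alveolar), voicing differs (+1); total 1. Next closest is /g/ at distance 4.

d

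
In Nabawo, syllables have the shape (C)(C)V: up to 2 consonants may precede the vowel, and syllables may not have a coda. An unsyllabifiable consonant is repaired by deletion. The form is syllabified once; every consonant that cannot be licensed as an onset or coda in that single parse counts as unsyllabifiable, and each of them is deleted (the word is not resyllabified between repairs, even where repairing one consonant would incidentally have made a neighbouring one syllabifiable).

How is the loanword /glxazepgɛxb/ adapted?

lxazepgɛ

Under (C)(C)V, the unsyllabifiable consonants are /g/, /x/, /b/ (no codas are permitted; onsets may contain at most 2 consonants).
Deleting the stranded consonants removes /g/, /x/, /b/.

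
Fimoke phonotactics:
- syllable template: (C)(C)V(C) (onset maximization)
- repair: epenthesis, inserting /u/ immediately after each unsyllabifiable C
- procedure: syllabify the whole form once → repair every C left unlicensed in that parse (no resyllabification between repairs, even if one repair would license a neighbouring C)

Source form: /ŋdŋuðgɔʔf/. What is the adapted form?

Under (C)(C)V(C), the unsyllabifiable consonants are /ŋ/, /f/ (at most one coda consonant is licensed; onsets may contain at most 2 consonants).
Epenthesis after each stranded consonant: /ŋ/ → /ŋu/, /f/ → /fu/.

ŋudŋuðgɔʔfu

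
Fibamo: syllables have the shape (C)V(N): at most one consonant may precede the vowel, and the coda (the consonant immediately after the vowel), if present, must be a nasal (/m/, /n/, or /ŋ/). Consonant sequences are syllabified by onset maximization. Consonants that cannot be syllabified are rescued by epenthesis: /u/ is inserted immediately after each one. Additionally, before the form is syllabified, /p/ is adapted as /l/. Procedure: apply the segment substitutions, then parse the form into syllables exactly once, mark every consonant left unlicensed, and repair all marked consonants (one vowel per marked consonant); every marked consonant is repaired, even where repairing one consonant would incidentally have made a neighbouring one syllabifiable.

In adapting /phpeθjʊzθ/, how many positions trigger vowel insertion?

After substitution the input is /lhleθjʊzθ/.
The unsyllabifiable consonants are /l/, /h/, /θ/, /z/, /θ/; each receives one epenthetic vowel.

5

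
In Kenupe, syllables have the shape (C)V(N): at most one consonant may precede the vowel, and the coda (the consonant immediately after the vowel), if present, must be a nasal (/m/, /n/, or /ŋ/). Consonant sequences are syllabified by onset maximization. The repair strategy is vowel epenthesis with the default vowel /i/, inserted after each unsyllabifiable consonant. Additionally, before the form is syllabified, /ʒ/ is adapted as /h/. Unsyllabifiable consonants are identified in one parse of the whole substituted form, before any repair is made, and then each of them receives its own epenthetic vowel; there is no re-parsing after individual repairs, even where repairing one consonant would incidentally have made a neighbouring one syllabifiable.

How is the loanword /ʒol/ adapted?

holi

Substitution: /ʒ/ → /h/, giving /hol/.
Under (C)V(N), the unsyllabifiable consonants are /l/ (only a nasal (/m/, /n/, or /ŋ/) is licensed in coda position; onsets are limited to one consonant).
Each unlicensed consonant becomes the onset of a new syllable: /l/ → /li/.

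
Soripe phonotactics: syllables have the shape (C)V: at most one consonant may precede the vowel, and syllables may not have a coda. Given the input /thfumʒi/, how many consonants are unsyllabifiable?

3

The consonants /t/, /h/, /m/ cannot be parsed into a legal (C)V syllable (no codas are permitted; onsets are limited to one consonant).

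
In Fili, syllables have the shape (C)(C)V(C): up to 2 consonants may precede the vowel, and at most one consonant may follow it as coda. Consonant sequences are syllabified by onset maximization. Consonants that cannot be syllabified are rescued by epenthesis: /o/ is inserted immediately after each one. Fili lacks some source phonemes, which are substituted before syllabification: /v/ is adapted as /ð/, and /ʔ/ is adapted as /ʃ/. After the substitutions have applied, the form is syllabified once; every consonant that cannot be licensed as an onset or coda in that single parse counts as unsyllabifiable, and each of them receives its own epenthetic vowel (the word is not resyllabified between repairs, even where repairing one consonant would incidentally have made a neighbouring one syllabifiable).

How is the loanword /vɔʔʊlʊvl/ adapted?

ðɔʃʊlʊðlo

Substitution: /v/ → /ð/, /ʔ/ → /ʃ/, giving /ðɔʃʊlʊðl/.
Syllabifying with onset maximization leaves /l/ stranded (at most one coda consonant is licensed; onsets may contain at most 2 consonants).
Each unlicensed consonant becomes the onset of a new syllable: /l/ → /lo/.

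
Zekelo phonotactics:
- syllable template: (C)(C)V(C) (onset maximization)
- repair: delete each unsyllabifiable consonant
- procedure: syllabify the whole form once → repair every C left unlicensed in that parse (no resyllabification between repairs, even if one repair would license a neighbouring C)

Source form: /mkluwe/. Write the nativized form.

kluwe

The consonants /m/ cannot be parsed into a legal (C)(C)V(C) syllable (at most one coda consonant is licensed; onsets may contain at most 2 consonants).
Deleting the stranded consonants removes /m/.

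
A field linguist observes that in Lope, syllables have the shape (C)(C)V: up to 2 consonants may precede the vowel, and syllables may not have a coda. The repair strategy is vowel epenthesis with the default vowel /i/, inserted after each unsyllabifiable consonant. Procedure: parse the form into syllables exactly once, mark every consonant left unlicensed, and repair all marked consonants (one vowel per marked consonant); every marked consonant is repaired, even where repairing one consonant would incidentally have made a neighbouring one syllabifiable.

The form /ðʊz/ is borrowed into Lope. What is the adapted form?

ðʊzi

Syllabifying with onset maximization leaves /z/ stranded (no codas are permitted; onsets may contain at most 2 consonants).
Epenthesis after each stranded consonant: /z/ → /zi/.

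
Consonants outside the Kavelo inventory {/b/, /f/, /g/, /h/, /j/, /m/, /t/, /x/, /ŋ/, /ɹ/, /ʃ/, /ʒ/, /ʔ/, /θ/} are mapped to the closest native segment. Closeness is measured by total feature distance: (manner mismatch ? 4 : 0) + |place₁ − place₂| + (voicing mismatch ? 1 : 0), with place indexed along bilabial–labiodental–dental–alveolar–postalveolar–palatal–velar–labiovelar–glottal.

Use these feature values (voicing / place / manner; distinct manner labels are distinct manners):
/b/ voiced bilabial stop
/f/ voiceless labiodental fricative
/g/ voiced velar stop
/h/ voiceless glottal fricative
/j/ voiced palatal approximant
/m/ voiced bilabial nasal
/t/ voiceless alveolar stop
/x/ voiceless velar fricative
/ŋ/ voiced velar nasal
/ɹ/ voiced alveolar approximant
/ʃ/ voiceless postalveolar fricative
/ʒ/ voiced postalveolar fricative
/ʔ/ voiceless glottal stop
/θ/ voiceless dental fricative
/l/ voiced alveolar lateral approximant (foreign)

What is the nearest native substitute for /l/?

/ɹ/ is closest: manner differs (lateral approximant→approximant, +4), place distance 0 (alveolar→alveolar), same voicing; total 4. Next closest is /t/ at distance 5.

ɹ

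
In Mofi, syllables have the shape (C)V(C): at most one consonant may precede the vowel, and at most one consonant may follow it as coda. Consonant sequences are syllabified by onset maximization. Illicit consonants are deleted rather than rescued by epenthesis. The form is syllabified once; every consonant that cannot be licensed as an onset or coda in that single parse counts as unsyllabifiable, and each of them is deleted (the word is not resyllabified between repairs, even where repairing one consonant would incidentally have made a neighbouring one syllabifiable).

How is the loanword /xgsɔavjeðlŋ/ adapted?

Syllabifying with onset maximization leaves /x/, /g/, /l/, /ŋ/ stranded (at most one coda consonant is licensed; onsets are limited to one consonant).
Deleting the stranded consonants removes /x/, /g/, /l/, /ŋ/.

sɔavjeð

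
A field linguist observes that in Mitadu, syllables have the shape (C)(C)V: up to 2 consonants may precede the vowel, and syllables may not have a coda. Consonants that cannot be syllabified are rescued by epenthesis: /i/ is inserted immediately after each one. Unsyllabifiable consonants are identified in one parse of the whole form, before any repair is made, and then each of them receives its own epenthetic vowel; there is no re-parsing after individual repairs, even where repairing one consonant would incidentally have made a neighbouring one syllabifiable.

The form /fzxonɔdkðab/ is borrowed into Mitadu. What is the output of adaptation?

fizxonɔdikðabi

Under (C)(C)V, the unsyllabifiable consonants are /f/, /d/, /b/ (no codas are permitted; onsets may contain at most 2 consonants).
Each unlicensed consonant becomes the onset of a new syllable: /f/ → /fi/, /d/ → /di/, /b/ → /bi/.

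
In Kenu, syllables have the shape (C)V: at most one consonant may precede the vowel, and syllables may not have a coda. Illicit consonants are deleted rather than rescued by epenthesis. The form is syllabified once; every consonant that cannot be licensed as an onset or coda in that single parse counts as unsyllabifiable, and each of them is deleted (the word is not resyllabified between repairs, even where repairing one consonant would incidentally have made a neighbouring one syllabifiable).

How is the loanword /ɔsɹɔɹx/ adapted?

ɔɹɔ

Under (C)V, the unsyllabifiable consonants are /s/, /ɹ/, /x/ (no codas are permitted; onsets are limited to one consonant).
Deletion applies to /s/, /ɹ/, /x/.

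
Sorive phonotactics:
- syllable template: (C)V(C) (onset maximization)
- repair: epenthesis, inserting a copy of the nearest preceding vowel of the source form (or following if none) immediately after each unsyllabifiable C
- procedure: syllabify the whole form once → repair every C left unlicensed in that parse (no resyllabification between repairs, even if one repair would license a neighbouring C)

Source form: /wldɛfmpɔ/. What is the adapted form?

The consonants /w/, /l/, /m/ cannot be parsed into a legal (C)V(C) syllable (at most one coda consonant is licensed; onsets are limited to one consonant).
Each unlicensed consonant becomes the onset of a new syllable: /w/ → /wɛ/, /l/ → /lɛ/, /m/ → /mɛ/.

wɛlɛdɛfmɛpɔ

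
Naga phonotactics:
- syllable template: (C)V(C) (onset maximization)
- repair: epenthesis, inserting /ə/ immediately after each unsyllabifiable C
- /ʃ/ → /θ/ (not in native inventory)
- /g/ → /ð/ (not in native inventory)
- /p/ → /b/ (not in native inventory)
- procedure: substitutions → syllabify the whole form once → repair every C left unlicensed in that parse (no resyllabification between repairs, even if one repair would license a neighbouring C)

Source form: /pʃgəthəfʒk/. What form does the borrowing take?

Substitution: /p/ → /b/, /ʃ/ → /θ/, /g/ → /ð/, giving /bθðəthəfʒk/.
The consonants /b/, /θ/, /ʒ/, /k/ cannot be parsed into a legal (C)V(C) syllable (at most one coda consonant is licensed; onsets are limited to one consonant).
Epenthesis after each stranded consonant: /b/ → /bə/, /θ/ → /θə/, /ʒ/ → /ʒə/, /k/ → /kə/.

bəθəðəthəfʒəkə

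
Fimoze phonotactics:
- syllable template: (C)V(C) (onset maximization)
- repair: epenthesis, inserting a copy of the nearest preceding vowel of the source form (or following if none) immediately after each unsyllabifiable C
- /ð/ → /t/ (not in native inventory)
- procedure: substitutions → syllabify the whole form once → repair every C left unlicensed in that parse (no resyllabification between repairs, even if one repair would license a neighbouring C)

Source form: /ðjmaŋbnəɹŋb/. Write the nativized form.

tajamaŋbanəɹŋəbə

Substitution: /ð/ → /t/, giving /tjmaŋbnəɹŋb/.
Syllabifying with onset maximization leaves /t/, /j/, /b/, /ŋ/, /b/ stranded (at most one coda consonant is licensed; onsets are limited to one consonant).
Epenthesis after each stranded consonant: /t/ → /ta/, /j/ → /ja/, /b/ → /ba/, /ŋ/ → /ŋə/, /b/ → /bə/.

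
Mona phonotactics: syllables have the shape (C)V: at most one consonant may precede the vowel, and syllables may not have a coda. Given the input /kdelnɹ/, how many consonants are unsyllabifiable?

Under (C)V, the unsyllabifiable consonants are /k/, /l/, /n/, /ɹ/ (no codas are permitted; onsets are limited to one consonant).

4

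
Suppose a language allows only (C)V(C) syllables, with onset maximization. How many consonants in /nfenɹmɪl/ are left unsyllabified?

Under (C)V(C), the unsyllabifiable consonants are /n/, /ɹ/ (at most one coda consonant is licensed; onsets are limited to one consonant).

2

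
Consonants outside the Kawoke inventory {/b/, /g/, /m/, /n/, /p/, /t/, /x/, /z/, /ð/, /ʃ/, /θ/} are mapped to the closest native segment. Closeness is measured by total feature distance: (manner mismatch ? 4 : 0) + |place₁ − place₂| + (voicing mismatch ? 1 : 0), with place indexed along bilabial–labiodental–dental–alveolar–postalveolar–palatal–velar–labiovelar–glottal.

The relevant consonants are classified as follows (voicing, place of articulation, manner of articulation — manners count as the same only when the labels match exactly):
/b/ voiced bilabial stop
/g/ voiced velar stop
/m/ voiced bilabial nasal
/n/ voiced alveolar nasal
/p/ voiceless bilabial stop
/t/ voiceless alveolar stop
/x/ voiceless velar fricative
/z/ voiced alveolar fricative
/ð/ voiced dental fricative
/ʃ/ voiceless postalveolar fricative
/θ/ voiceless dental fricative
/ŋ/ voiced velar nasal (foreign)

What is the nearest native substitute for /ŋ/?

n

/n/ is closest: same manner (nasal), place distance 3 (velar→alveolar), same voicing; total 3. Next closest is /g/ at distance 4.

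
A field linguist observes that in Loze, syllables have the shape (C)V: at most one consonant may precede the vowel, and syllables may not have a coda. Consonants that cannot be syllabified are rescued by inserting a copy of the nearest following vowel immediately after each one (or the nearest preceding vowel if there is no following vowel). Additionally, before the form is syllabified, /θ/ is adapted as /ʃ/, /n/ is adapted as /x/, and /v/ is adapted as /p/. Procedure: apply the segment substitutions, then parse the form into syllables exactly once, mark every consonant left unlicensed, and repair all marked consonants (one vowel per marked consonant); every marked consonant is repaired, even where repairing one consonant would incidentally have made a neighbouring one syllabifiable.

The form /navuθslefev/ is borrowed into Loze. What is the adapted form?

Substitution: /n/ → /x/, /v/ → /p/, /θ/ → /ʃ/, giving /xapuʃslefep/.
Syllabifying with onset maximization leaves /ʃ/, /s/, /p/ stranded (no codas are permitted; onsets are limited to one consonant).
Epenthesis after each stranded consonant: /ʃ/ → /ʃe/, /s/ → /se/, /p/ → /pe/.

xapuʃeselefepe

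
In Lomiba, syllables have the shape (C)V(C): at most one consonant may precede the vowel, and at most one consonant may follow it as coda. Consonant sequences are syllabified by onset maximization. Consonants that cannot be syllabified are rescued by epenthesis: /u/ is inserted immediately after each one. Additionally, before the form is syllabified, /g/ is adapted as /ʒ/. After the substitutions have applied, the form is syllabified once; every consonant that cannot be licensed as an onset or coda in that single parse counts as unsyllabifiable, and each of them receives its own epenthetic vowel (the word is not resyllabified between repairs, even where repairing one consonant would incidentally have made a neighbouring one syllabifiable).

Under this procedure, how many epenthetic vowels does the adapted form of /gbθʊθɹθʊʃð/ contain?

4

After substitution the input is /ʒbθʊθɹθʊʃð/.
The unsyllabifiable consonants are /ʒ/, /b/, /ɹ/, /ð/; each receives one epenthetic vowel.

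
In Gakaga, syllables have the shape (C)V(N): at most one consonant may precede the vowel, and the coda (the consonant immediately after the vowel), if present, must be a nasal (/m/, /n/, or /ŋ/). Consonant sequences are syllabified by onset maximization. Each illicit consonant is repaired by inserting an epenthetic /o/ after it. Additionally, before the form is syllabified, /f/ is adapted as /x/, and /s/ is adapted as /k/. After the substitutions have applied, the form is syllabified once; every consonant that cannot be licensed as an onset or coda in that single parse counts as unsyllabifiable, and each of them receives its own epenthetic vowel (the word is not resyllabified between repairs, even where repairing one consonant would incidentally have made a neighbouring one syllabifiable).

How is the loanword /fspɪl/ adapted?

xokopɪlo

Substitution: /f/ → /x/, /s/ → /k/, giving /xkpɪl/.
Under (C)V(N), the unsyllabifiable consonants are /x/, /k/, /l/ (only a nasal (/m/, /n/, or /ŋ/) is licensed in coda position; onsets are limited to one consonant).
Inserting the epenthetic vowel yields /x/ → /xo/, /k/ → /ko/, /l/ → /lo/.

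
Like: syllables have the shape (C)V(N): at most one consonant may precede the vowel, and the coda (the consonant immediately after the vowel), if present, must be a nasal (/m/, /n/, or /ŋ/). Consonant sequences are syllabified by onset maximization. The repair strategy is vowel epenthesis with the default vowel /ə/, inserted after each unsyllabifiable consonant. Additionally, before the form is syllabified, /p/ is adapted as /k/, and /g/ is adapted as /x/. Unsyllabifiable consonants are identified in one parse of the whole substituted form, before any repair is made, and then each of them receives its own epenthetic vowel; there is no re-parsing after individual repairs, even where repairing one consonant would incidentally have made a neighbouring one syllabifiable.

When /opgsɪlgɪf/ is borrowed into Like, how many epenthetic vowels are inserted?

4

After substitution the input is /okxsɪlxɪf/.
The unsyllabifiable consonants are /k/, /x/, /l/, /f/; each receives one epenthetic vowel.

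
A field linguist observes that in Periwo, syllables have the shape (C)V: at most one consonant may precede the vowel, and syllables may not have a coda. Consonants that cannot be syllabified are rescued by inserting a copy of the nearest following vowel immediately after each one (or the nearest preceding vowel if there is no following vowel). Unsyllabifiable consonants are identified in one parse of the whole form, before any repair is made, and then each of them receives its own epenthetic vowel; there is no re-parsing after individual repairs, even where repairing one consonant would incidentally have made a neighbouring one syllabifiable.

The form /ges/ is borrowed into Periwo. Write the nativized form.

The consonants /s/ cannot be parsed into a legal (C)V syllable (no codas are permitted; onsets are limited to one consonant).
Epenthesis after each stranded consonant: /s/ → /se/.

gese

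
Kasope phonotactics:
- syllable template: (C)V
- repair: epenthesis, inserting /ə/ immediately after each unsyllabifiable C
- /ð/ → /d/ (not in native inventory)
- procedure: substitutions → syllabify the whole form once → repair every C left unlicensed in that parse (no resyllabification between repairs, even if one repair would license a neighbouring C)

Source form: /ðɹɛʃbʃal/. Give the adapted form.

Substitution: /ð/ → /d/, giving /dɹɛʃbʃal/.
The consonants /d/, /ʃ/, /b/, /l/ cannot be parsed into a legal (C)V syllable (no codas are permitted; onsets are limited to one consonant).
Inserting the epenthetic vowel yields /d/ → /də/, /ʃ/ → /ʃə/, /b/ → /bə/, /l/ → /lə/.

dəɹɛʃəbəʃalə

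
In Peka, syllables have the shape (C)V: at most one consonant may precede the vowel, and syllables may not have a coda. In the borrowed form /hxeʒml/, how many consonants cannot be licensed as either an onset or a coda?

4

Syllabifying with onset maximization leaves /h/, /ʒ/, /m/, /l/ stranded (no codas are permitted; onsets are limited to one consonant).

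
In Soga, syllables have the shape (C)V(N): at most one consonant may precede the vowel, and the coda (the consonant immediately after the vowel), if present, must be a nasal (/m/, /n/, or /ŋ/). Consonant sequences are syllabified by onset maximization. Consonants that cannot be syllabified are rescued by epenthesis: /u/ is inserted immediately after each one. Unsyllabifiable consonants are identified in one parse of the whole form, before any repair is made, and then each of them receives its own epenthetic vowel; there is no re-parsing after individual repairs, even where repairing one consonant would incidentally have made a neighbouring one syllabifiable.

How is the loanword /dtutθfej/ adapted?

Syllabifying with onset maximization leaves /d/, /t/, /θ/, /j/ stranded (only a nasal (/m/, /n/, or /ŋ/) is licensed in coda position; onsets are limited to one consonant).
Inserting the epenthetic vowel yields /d/ → /du/, /t/ → /tu/, /θ/ → /θu/, /j/ → /ju/.

dututuθufeju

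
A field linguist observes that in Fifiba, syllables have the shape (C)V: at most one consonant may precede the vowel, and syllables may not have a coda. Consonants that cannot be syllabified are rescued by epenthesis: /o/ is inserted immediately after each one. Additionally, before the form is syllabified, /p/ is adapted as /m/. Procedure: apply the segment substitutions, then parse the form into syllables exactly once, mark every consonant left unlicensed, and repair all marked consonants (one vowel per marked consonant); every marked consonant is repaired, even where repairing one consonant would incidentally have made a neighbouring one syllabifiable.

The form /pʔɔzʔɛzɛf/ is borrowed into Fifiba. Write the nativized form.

moʔɔzoʔɛzɛfo

Substitution: /p/ → /m/, giving /mʔɔzʔɛzɛf/.
The consonants /m/, /z/, /f/ cannot be parsed into a legal (C)V syllable (no codas are permitted; onsets are limited to one consonant).
Epenthesis after each stranded consonant: /m/ → /mo/, /z/ → /zo/, /f/ → /fo/.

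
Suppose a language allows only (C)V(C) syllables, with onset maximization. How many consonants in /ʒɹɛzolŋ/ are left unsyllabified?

Under (C)V(C), the unsyllabifiable consonants are /ʒ/, /ŋ/ (at most one coda consonant is licensed; onsets are limited to one consonant).

2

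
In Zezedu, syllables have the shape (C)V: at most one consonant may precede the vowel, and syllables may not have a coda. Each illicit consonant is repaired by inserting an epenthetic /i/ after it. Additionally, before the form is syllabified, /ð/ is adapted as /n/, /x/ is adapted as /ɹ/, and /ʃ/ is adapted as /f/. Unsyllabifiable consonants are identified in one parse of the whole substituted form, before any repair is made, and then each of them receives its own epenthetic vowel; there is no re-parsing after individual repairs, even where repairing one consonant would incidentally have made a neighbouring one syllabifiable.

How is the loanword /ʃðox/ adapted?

finoɹi

Substitution: /ʃ/ → /f/, /ð/ → /n/, /x/ → /ɹ/, giving /fnoɹ/.
Under (C)V, the unsyllabifiable consonants are /f/, /ɹ/ (no codas are permitted; onsets are limited to one consonant).
Each unlicensed consonant becomes the onset of a new syllable: /f/ → /fi/, /ɹ/ → /ɹi/.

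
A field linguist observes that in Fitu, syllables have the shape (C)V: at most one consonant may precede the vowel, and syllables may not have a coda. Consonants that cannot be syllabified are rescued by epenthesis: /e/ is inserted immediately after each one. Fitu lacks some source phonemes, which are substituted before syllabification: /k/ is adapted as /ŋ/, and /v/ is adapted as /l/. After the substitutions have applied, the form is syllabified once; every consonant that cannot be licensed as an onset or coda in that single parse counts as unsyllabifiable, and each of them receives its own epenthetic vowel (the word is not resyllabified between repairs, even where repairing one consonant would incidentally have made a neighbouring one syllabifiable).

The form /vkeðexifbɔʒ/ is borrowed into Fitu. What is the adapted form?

Substitution: /v/ → /l/, /k/ → /ŋ/, giving /lŋeðexifbɔʒ/.
Syllabifying with onset maximization leaves /l/, /f/, /ʒ/ stranded (no codas are permitted; onsets are limited to one consonant).
Each unlicensed consonant becomes the onset of a new syllable: /l/ → /le/, /f/ → /fe/, /ʒ/ → /ʒe/.

leŋeðexifebɔʒe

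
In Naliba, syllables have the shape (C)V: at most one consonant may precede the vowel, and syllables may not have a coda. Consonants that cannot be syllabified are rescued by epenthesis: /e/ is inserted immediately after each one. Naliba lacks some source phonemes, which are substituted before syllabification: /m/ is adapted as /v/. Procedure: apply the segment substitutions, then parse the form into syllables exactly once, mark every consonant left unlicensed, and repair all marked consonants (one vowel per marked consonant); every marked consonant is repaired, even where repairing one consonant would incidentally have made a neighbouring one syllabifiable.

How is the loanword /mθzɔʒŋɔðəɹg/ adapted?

veθezɔʒeŋɔðəɹege

Substitution: /m/ → /v/, giving /vθzɔʒŋɔðəɹg/.
Syllabifying with onset maximization leaves /v/, /θ/, /ʒ/, /ɹ/, /g/ stranded (no codas are permitted; onsets are limited to one consonant).
Epenthesis after each stranded consonant: /v/ → /ve/, /θ/ → /θe/, /ʒ/ → /ʒe/, /ɹ/ → /ɹe/, /g/ → /ge/.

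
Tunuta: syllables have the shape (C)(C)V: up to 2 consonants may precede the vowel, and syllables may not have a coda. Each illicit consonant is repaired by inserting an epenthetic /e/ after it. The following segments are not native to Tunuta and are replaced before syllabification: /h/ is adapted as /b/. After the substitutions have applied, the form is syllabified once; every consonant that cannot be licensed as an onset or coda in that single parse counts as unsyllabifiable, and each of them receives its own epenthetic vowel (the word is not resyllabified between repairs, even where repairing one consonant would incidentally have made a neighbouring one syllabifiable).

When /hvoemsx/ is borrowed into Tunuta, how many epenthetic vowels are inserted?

After substitution the input is /bvoemsx/.
The unsyllabifiable consonants are /m/, /s/, /x/; each receives one epenthetic vowel.

3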